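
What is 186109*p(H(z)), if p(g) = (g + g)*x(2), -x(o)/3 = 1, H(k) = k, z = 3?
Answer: -3349962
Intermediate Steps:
x(o) = -3 (x(o) = -3*1 = -3)
p(g) = -6*g (p(g) = (g + g)*(-3) = (2*g)*(-3) = -6*g)
186109*p(H(z)) = 186109*(-6*3) = 186109*(-18) = -3349962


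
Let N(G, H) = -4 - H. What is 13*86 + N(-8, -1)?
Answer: 1115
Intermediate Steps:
13*86 + N(-8, -1) = 13*86 + (-4 - 1*(-1)) = 1118 + (-4 + 1) = 1118 - 3 = 1115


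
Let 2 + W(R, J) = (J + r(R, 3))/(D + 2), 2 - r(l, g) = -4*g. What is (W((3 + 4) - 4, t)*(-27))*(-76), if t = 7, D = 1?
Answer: 10260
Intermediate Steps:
r(l, g) = 2 + 4*g (r(l, g) = 2 - (-4)*g = 2 + 4*g)
W(R, J) = 8/3 + J/3 (W(R, J) = -2 + (J + (2 + 4*3))/(1 + 2) = -2 + (J + (2 + 12))/3 = -2 + (J + 14)*(⅓) = -2 + (14 + J)*(⅓) = -2 + (14/3 + J/3) = 8/3 + J/3)
(W((3 + 4) - 4, t)*(-27))*(-76) = ((8/3 + (⅓)*7)*(-27))*(-76) = ((8/3 + 7/3)*(-27))*(-76) = (5*(-27))*(-76) = -135*(-76) = 10260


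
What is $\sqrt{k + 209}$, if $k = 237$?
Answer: $\sqrt{446} \approx 21.119$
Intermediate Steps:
$\sqrt{k + 209} = \sqrt{237 + 209} = \sqrt{446}$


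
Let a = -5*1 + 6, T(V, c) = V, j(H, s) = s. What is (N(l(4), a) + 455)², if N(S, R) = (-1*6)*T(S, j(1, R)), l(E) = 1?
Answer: 201601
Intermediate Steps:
a = 1 (a = -5 + 6 = 1)
N(S, R) = -6*S (N(S, R) = (-1*6)*S = -6*S)
(N(l(4), a) + 455)² = (-6*1 + 455)² = (-6 + 455)² = 449² = 201601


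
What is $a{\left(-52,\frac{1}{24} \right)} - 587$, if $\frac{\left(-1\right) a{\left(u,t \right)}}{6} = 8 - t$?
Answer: $- \frac{2539}{4} \approx -634.75$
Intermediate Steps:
$a{\left(u,t \right)} = -48 + 6 t$ ($a{\left(u,t \right)} = - 6 \left(8 - t\right) = -48 + 6 t$)
$a{\left(-52,\frac{1}{24} \right)} - 587 = \left(-48 + \frac{6}{24}\right) - 587 = \left(-48 + 6 \cdot \frac{1}{24}\right) - 587 = \left(-48 + \frac{1}{4}\right) - 587 = - \frac{191}{4} - 587 = - \frac{2539}{4}$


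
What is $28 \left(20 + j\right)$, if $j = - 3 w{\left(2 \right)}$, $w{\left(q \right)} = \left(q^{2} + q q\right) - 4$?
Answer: $224$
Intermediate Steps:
$w{\left(q \right)} = -4 + 2 q^{2}$ ($w{\left(q \right)} = \left(q^{2} + q^{2}\right) - 4 = 2 q^{2} - 4 = -4 + 2 q^{2}$)
$j = -12$ ($j = - 3 \left(-4 + 2 \cdot 2^{2}\right) = - 3 \left(-4 + 2 \cdot 4\right) = - 3 \left(-4 + 8\right) = \left(-3\right) 4 = -12$)
$28 \left(20 + j\right) = 28 \left(20 - 12\right) = 28 \cdot 8 = 224$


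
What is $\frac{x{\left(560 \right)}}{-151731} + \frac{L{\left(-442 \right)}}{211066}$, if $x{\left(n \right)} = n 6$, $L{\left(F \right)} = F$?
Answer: $- \frac{129374477}{5337542541} \approx -0.024239$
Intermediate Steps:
$x{\left(n \right)} = 6 n$
$\frac{x{\left(560 \right)}}{-151731} + \frac{L{\left(-442 \right)}}{211066} = \frac{6 \cdot 560}{-151731} - \frac{442}{211066} = 3360 \left(- \frac{1}{151731}\right) - \frac{221}{105533} = - \frac{1120}{50577} - \frac{221}{105533} = - \frac{129374477}{5337542541}$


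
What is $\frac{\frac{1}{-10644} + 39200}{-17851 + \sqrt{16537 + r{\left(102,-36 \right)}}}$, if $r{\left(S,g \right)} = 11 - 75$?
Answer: $- \frac{7448236906949}{3391622552832} - \frac{7093161583 \sqrt{57}}{3391622552832} \approx -2.2119$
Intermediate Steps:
$r{\left(S,g \right)} = -64$
$\frac{\frac{1}{-10644} + 39200}{-17851 + \sqrt{16537 + r{\left(102,-36 \right)}}} = \frac{\frac{1}{-10644} + 39200}{-17851 + \sqrt{16537 - 64}} = \frac{- \frac{1}{10644} + 39200}{-17851 + \sqrt{16473}} = \frac{417244799}{10644 \left(-17851 + 17 \sqrt{57}\right)}$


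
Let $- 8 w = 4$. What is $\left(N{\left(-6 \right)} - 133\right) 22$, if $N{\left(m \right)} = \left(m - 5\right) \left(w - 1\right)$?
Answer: $-2563$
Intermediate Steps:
$w = - \frac{1}{2}$ ($w = \left(- \frac{1}{8}\right) 4 = - \frac{1}{2} \approx -0.5$)
$N{\left(m \right)} = \frac{15}{2} - \frac{3 m}{2}$ ($N{\left(m \right)} = \left(m - 5\right) \left(- \frac{1}{2} - 1\right) = \left(-5 + m\right) \left(- \frac{3}{2}\right) = \frac{15}{2} - \frac{3 m}{2}$)
$\left(N{\left(-6 \right)} - 133\right) 22 = \left(\left(\frac{15}{2} - -9\right) - 133\right) 22 = \left(\left(\frac{15}{2} + 9\right) - 133\right) 22 = \left(\frac{33}{2} - 133\right) 22 = \left(- \frac{233}{2}\right) 22 = -2563$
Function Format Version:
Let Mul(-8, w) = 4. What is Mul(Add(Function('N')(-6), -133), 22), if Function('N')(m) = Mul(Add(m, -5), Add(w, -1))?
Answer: -2563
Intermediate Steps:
w = Rational(-1, 2) (w = Mul(Rational(-1, 8), 4) = Rational(-1, 2) ≈ -0.50000)
Function('N')(m) = Add(Rational(15, 2), Mul(Rational(-3, 2), m)) (Function('N')(m) = Mul(Add(m, -5), Add(Rational(-1, 2), -1)) = Mul(Add(-5, m), Rational(-3, 2)) = Add(Rational(15, 2), Mul(Rational(-3, 2), m)))
Mul(Add(Function('N')(-6), -133), 22) = Mul(Add(Add(Rational(15, 2), Mul(Rational(-3, 2), -6)), -133), 22) = Mul(Add(Add(Rational(15, 2), 9), -133), 22) = Mul(Add(Rational(33, 2), -133), 22) = Mul(Rational(-233, 2), 22) = -2563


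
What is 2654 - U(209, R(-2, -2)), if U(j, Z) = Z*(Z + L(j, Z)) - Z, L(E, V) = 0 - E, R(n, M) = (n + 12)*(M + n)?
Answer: -7346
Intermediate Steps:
R(n, M) = (12 + n)*(M + n)
L(E, V) = -E
U(j, Z) = -Z + Z*(Z - j) (U(j, Z) = Z*(Z - j) - Z = -Z + Z*(Z - j))
2654 - U(209, R(-2, -2)) = 2654 - ((-2)**2 + 12*(-2) + 12*(-2) - 2*(-2))*(-1 + ((-2)**2 + 12*(-2) + 12*(-2) - 2*(-2)) - 1*209) = 2654 - (4 - 24 - 24 + 4)*(-1 + (4 - 24 - 24 + 4) - 209) = 2654 - (-40)*(-1 - 40 - 209) = 2654 - (-40)*(-250) = 2654 - 1*10000 = 2654 - 10000 = -7346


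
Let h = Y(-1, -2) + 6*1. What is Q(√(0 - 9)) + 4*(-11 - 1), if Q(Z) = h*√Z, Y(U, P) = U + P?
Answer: -48 + 3*(-1)^(¼)*√3 ≈ -44.326 + 3.6742*I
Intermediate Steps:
Y(U, P) = P + U
h = 3 (h = (-2 - 1) + 6*1 = -3 + 6 = 3)
Q(Z) = 3*√Z
Q(√(0 - 9)) + 4*(-11 - 1) = 3*√(√(0 - 9)) + 4*(-11 - 1) = 3*√(√(-9)) + 4*(-12) = 3*√(3*I) - 48 = 3*(√3*√I) - 48 = 3*√3*√I - 48 = -48 + 3*√3*√I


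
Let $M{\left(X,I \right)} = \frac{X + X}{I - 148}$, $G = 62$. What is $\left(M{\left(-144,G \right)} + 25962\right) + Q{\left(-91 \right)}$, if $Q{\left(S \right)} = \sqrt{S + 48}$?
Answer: $\frac{1116510}{43} + i \sqrt{43} \approx 25965.0 + 6.5574 i$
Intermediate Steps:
$Q{\left(S \right)} = \sqrt{48 + S}$
$M{\left(X,I \right)} = \frac{2 X}{-148 + I}$
$\left(M{\left(-144,G \right)} + 25962\right) + Q{\left(-91 \right)} = \left(2 \left(-144\right) \frac{1}{-148 + 62} + 25962\right) + \sqrt{48 - 91} = \left(2 \left(-144\right) \frac{1}{-86} + 25962\right) + \sqrt{-43} = \left(2 \left(-144\right) \left(- \frac{1}{86}\right) + 25962\right) + i \sqrt{43} = \left(\frac{144}{43} + 25962\right) + i \sqrt{43} = \frac{1116510}{43} + i \sqrt{43}$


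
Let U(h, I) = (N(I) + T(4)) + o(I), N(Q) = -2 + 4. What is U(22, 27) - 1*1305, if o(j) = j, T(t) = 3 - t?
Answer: -1277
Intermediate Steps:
N(Q) = 2
U(h, I) = 1 + I (U(h, I) = (2 + (3 - 1*4)) + I = (2 + (3 - 4)) + I = (2 - 1) + I = 1 + I)
U(22, 27) - 1*1305 = (1 + 27) - 1*1305 = 28 - 1305 = -1277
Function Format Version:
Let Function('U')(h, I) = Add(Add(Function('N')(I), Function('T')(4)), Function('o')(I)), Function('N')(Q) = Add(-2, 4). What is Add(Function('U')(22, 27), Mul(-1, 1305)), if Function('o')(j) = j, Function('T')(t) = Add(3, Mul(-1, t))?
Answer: -1277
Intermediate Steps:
Function('N')(Q) = 2
Function('U')(h, I) = Add(1, I) (Function('U')(h, I) = Add(Add(2, Add(3, Mul(-1, 4))), I) = Add(Add(2, Add(3, -4)), I) = Add(Add(2, -1), I) = Add(1, I))
Add(Function('U')(22, 27), Mul(-1, 1305)) = Add(Add(1, 27), Mul(-1, 1305)) = Add(28, -1305) = -1277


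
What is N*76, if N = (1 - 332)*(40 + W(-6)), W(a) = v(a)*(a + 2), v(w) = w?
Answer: -1609984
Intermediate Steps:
W(a) = a*(2 + a) (W(a) = a*(a + 2) = a*(2 + a))
N = -21184 (N = (1 - 332)*(40 - 6*(2 - 6)) = -331*(40 - 6*(-4)) = -331*(40 + 24) = -331*64 = -21184)
N*76 = -21184*76 = -1609984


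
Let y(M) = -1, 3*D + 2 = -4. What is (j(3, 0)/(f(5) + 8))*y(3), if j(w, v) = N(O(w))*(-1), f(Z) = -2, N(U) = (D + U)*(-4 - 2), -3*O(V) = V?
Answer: 3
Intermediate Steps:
D = -2 (D = -⅔ + (⅓)*(-4) = -⅔ - 4/3 = -2)
O(V) = -V/3
N(U) = 12 - 6*U (N(U) = (-2 + U)*(-4 - 2) = (-2 + U)*(-6) = 12 - 6*U)
j(w, v) = -12 - 2*w (j(w, v) = (12 - (-2)*w)*(-1) = (12 + 2*w)*(-1) = -12 - 2*w)
(j(3, 0)/(f(5) + 8))*y(3) = ((-12 - 2*3)/(-2 + 8))*(-1) = ((-12 - 6)/6)*(-1) = -18*⅙*(-1) = -3*(-1) = 3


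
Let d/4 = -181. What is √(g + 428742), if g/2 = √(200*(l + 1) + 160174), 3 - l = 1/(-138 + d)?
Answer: √(79643542662 + 862*√29902734314)/431 ≈ 655.40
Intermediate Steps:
d = -724 (d = 4*(-181) = -724)
l = 2587/862 (l = 3 - 1/(-138 - 724) = 3 - 1/(-862) = 3 - 1*(-1/862) = 3 + 1/862 = 2587/862 ≈ 3.0012)
g = 2*√29902734314/431 (g = 2*√(200*(2587/862 + 1) + 160174) = 2*√(200*(3449/862) + 160174) = 2*√(344900/431 + 160174) = 2*√(69379894/431) = 2*(√29902734314/431) = 2*√29902734314/431 ≈ 802.43)
√(g + 428742) = √(2*√29902734314/431 + 428742) = √(428742 + 2*√29902734314/431)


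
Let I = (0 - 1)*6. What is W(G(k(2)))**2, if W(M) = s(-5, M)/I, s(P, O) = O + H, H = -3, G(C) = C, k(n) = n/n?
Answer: 1/9 ≈ 0.11111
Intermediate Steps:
k(n) = 1
I = -6 (I = -1*6 = -6)
s(P, O) = -3 + O (s(P, O) = O - 3 = -3 + O)
W(M) = 1/2 - M/6 (W(M) = (-3 + M)/(-6) = (-3 + M)*(-1/6) = 1/2 - M/6)
W(G(k(2)))**2 = (1/2 - 1/6*1)**2 = (1/2 - 1/6)**2 = (1/3)**2 = 1/9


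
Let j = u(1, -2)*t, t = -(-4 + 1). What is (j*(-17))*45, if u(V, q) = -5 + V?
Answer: 9180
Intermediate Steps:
t = 3 (t = -1*(-3) = 3)
j = -12 (j = (-5 + 1)*3 = -4*3 = -12)
(j*(-17))*45 = -12*(-17)*45 = 204*45 = 9180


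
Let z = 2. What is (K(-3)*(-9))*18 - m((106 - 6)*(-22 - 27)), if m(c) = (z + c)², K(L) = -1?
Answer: -23990242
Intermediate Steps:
m(c) = (2 + c)²
(K(-3)*(-9))*18 - m((106 - 6)*(-22 - 27)) = -1*(-9)*18 - (2 + (106 - 6)*(-22 - 27))² = 9*18 - (2 + 100*(-49))² = 162 - (2 - 4900)² = 162 - 1*(-4898)² = 162 - 1*23990404 = 162 - 23990404 = -23990242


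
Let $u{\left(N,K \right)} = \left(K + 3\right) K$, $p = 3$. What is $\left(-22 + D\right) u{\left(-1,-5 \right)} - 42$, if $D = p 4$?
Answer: $-142$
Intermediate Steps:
$D = 12$ ($D = 3 \cdot 4 = 12$)
$u{\left(N,K \right)} = K \left(3 + K\right)$ ($u{\left(N,K \right)} = \left(3 + K\right) K = K \left(3 + K\right)$)
$\left(-22 + D\right) u{\left(-1,-5 \right)} - 42 = \left(-22 + 12\right) \left(- 5 \left(3 - 5\right)\right) - 42 = - 10 \left(\left(-5\right) \left(-2\right)\right) - 42 = \left(-10\right) 10 - 42 = -100 - 42 = -142$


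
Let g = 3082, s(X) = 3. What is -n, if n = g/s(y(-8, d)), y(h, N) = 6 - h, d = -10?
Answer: -3082/3 ≈ -1027.3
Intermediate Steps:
n = 3082/3 ≈ 1027.3
-n = -1*3082/3 = -3082/3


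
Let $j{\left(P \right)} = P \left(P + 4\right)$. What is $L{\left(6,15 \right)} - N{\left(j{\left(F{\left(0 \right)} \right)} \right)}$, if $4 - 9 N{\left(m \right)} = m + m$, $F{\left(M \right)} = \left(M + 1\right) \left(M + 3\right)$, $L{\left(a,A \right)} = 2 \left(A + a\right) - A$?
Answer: $\frac{281}{9} \approx 31.222$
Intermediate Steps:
$L{\left(a,A \right)} = A + 2 a$ ($L{\left(a,A \right)} = \left(2 A + 2 a\right) - A = A + 2 a$)
$F{\left(M \right)} = \left(1 + M\right) \left(3 + M\right)$
$j{\left(P \right)} = P \left(4 + P\right)$
$N{\left(m \right)} = \frac{4}{9} - \frac{2 m}{9}$ ($N{\left(m \right)} = \frac{4}{9} - \frac{m + m}{9} = \frac{4}{9} - \frac{2 m}{9}$)
$L{\left(6,15 \right)} - N{\left(j{\left(F{\left(0 \right)} \right)} \right)} = \left(15 + 2 \cdot 6\right) - \left(\frac{4}{9} - \frac{2 \left(3 + 0^{2} + 4 \cdot 0\right) \left(4 + \left(3 + 0^{2} + 4 \cdot 0\right)\right)}{9}\right) = \left(15 + 12\right) - \left(\frac{4}{9} - \frac{2 \left(3 + 0 + 0\right) \left(4 + \left(3 + 0 + 0\right)\right)}{9}\right) = 27 - \left(\frac{4}{9} - \frac{2 \cdot 3 \left(4 + 3\right)}{9}\right) = 27 - \left(\frac{4}{9} - \frac{2 \cdot 3 \cdot 7}{9}\right) = 27 - \left(\frac{4}{9} - \frac{14}{3}\right) = 27 - - \frac{38}{9} = 27 + \frac{38}{9} = \frac{281}{9}$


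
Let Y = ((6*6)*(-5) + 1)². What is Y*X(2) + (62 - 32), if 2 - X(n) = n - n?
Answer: 64112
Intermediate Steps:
X(n) = 2 (X(n) = 2 - (n - n) = 2 - 1*0 = 2 + 0 = 2)
Y = 32041 (Y = (36*(-5) + 1)² = (-180 + 1)² = (-179)² = 32041)
Y*X(2) + (62 - 32) = 32041*2 + (62 - 32) = 64082 + 30 = 64112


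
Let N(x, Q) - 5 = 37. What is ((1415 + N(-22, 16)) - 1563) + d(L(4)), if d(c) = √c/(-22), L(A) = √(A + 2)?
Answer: -106 - 6^(¼)/22 ≈ -106.07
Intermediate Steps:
N(x, Q) = 42 (N(x, Q) = 5 + 37 = 42)
L(A) = √(2 + A)
d(c) = -√c/22
((1415 + N(-22, 16)) - 1563) + d(L(4)) = ((1415 + 42) - 1563) - (2 + 4)^(¼)/22 = (1457 - 1563) - 6^(¼)/22 = -106 - 6^(¼)/22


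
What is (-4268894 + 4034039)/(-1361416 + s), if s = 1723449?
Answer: -234855/362033 ≈ -0.64871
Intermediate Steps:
(-4268894 + 4034039)/(-1361416 + s) = (-4268894 + 4034039)/(-1361416 + 1723449) = -234855/362033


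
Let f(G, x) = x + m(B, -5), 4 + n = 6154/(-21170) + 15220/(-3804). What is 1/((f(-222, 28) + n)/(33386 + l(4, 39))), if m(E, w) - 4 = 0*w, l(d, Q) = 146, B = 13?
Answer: 84386086305/59663807 ≈ 1414.4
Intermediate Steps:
m(E, w) = 4 (m(E, w) = 4 + 0*w = 4 + 0 = 4)
n = -83467492/10066335 (n = -4 + (6154/(-21170) + 15220/(-3804)) = -4 + (6154*(-1/21170) + 15220*(-1/3804)) = -4 + (-3077/10585 - 3805/951) = -4 - 43202152/10066335 = -83467492/10066335 ≈ -8.2917)
f(G, x) = 4 + x (f(G, x) = x + 4 = 4 + x)
1/((f(-222, 28) + n)/(33386 + l(4, 39))) = 1/(((4 + 28) - 83467492/10066335)/(33386 + 146)) = 1/((32 - 83467492/10066335)/33532) = 1/((238655228/10066335)*(1/33532)) = 1/(59663807/84386086305) = 84386086305/59663807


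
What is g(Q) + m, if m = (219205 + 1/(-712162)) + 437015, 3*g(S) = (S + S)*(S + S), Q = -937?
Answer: 3903029478829/2136486 ≈ 1.8268e+6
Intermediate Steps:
g(S) = 4*S²/3 (g(S) = ((S + S)*(S + S))/3 = ((2*S)*(2*S))/3 = (4*S²)/3 = 4*S²/3)
m = 467334947639/712162 (m = (219205 - 1/712162) + 437015 = 156109471209/712162 + 437015 = 467334947639/712162 ≈ 6.5622e+5)
g(Q) + m = (4/3)*(-937)² + 467334947639/712162 = (4/3)*877969 + 467334947639/712162 = 3511876/3 + 467334947639/712162 = 3903029478829/2136486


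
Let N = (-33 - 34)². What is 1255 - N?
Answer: -3234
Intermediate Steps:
N = 4489 (N = (-67)² = 4489)
1255 - N = 1255 - 1*4489 = 1255 - 4489 = -3234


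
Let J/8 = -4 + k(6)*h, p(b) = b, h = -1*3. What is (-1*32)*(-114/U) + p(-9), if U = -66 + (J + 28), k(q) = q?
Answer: -2787/107 ≈ -26.047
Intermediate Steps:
h = -3
J = -176 (J = 8*(-4 + 6*(-3)) = 8*(-4 - 18) = 8*(-22) = -176)
U = -214 (U = -66 + (-176 + 28) = -66 - 148 = -214)
(-1*32)*(-114/U) + p(-9) = (-1*32)*(-114/(-214)) - 9 = -(-3648)*(-1)/214 - 9 = -32*57/107 - 9 = -1824/107 - 9 = -2787/107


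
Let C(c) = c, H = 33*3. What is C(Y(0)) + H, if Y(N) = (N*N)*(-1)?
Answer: 99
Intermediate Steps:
Y(N) = -N² (Y(N) = N²*(-1) = -N²)
H = 99
C(Y(0)) + H = -1*0² + 99 = -1*0 + 99 = 0 + 99 = 99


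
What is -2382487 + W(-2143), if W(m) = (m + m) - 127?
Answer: -2386900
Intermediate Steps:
W(m) = -127 + 2*m (W(m) = 2*m - 127 = -127 + 2*m)
-2382487 + W(-2143) = -2382487 + (-127 + 2*(-2143)) = -2382487 + (-127 - 4286) = -2382487 - 4413 = -2386900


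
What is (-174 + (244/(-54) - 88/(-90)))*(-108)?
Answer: 95872/5 ≈ 19174.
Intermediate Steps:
(-174 + (244/(-54) - 88/(-90)))*(-108) = (-174 + (244*(-1/54) - 88*(-1/90)))*(-108) = (-174 + (-122/27 + 44/45))*(-108) = (-174 - 478/135)*(-108) = -23968/135*(-108) = 95872/5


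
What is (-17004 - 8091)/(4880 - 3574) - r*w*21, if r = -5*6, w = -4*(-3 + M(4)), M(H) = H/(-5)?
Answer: 12481161/1306 ≈ 9556.8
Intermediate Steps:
M(H) = -H/5 (M(H) = H*(-1/5) = -H/5)
w = 76/5 (w = -4*(-3 - 1/5*4) = -4*(-3 - 4/5) = -4*(-19/5) = 76/5 ≈ 15.200)
r = -30
(-17004 - 8091)/(4880 - 3574) - r*w*21 = (-17004 - 8091)/(4880 - 3574) - (-30*76/5)*21 = -25095/1306 - (-456)*21 = -25095*1/1306 - 1*(-9576) = -25095/1306 + 9576 = 12481161/1306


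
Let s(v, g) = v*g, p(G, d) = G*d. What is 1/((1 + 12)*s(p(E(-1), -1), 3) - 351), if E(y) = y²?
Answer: -1/390 ≈ -0.0025641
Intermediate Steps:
s(v, g) = g*v
1/((1 + 12)*s(p(E(-1), -1), 3) - 351) = 1/((1 + 12)*(3*((-1)²*(-1))) - 351) = 1/(13*(3*(1*(-1))) - 351) = 1/(13*(3*(-1)) - 351) = 1/(13*(-3) - 351) = 1/(-39 - 351) = 1/(-390) = -1/390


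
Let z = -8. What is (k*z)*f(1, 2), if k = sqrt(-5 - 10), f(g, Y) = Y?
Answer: -16*I*sqrt(15) ≈ -61.968*I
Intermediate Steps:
k = I*sqrt(15) (k = sqrt(-15) = I*sqrt(15) ≈ 3.873*I)
(k*z)*f(1, 2) = ((I*sqrt(15))*(-8))*2 = -8*I*sqrt(15)*2 = -16*I*sqrt(15)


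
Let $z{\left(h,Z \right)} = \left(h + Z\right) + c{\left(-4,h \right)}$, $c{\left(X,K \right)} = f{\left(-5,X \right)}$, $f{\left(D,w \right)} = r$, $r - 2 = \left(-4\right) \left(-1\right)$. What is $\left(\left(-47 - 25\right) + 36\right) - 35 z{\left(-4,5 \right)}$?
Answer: $-281$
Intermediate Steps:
$r = 6$ ($r = 2 - -4 = 2 + 4 = 6$)
$f{\left(D,w \right)} = 6$
$c{\left(X,K \right)} = 6$
$z{\left(h,Z \right)} = 6 + Z + h$ ($z{\left(h,Z \right)} = \left(h + Z\right) + 6 = \left(Z + h\right) + 6 = 6 + Z + h$)
$\left(\left(-47 - 25\right) + 36\right) - 35 z{\left(-4,5 \right)} = \left(\left(-47 - 25\right) + 36\right) - 35 \left(6 + 5 - 4\right) = \left(-72 + 36\right) - 245 = -36 - 245 = -281$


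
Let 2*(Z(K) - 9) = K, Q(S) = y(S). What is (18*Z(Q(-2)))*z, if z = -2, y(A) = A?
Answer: -288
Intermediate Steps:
Q(S) = S
Z(K) = 9 + K/2
(18*Z(Q(-2)))*z = (18*(9 + (½)*(-2)))*(-2) = (18*(9 - 1))*(-2) = (18*8)*(-2) = 144*(-2) = -288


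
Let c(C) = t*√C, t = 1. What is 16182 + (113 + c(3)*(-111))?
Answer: 16295 - 111*√3 ≈ 16103.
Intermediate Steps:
c(C) = √C (c(C) = 1*√C = √C)
16182 + (113 + c(3)*(-111)) = 16182 + (113 + √3*(-111)) = 16182 + (113 - 111*√3) = 16295 - 111*√3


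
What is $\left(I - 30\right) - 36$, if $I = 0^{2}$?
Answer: $-66$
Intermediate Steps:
$I = 0$
$\left(I - 30\right) - 36 = \left(0 - 30\right) - 36 = -30 - 36 = -66$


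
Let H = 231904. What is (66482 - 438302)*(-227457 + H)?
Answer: -1653483540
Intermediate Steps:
(66482 - 438302)*(-227457 + H) = (66482 - 438302)*(-227457 + 231904) = -371820*4447 = -1653483540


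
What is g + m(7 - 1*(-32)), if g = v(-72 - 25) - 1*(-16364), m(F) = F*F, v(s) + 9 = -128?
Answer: 17748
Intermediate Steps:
v(s) = -137 (v(s) = -9 - 128 = -137)
m(F) = F²
g = 16227 (g = -137 - 1*(-16364) = -137 + 16364 = 16227)
g + m(7 - 1*(-32)) = 16227 + (7 - 1*(-32))² = 16227 + (7 + 32)² = 16227 + 39² = 16227 + 1521 = 17748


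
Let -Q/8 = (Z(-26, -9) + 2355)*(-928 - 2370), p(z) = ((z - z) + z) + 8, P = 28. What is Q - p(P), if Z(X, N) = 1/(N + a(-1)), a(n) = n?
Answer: 310658228/5 ≈ 6.2132e+7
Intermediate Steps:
Z(X, N) = 1/(-1 + N) (Z(X, N) = 1/(N - 1) = 1/(-1 + N))
p(z) = 8 + z (p(z) = (0 + z) + 8 = z + 8 = 8 + z)
Q = 310658408/5 (Q = -8*(1/(-1 - 9) + 2355)*(-928 - 2370) = -8*(1/(-10) + 2355)*(-3298) = -8*(-⅒ + 2355)*(-3298) = -94196*(-3298)/5 = -8*(-38832301/5) = 310658408/5 ≈ 6.2132e+7)
Q - p(P) = 310658408/5 - (8 + 28) = 310658408/5 - 1*36 = 310658408/5 - 36 = 310658228/5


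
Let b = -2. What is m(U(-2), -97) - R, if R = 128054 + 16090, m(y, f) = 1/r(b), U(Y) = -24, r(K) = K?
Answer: -288289/2 ≈ -1.4414e+5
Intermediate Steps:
m(y, f) = -½ (m(y, f) = 1/(-2) = -½)
R = 144144
m(U(-2), -97) - R = -½ - 1*144144 = -½ - 144144 = -288289/2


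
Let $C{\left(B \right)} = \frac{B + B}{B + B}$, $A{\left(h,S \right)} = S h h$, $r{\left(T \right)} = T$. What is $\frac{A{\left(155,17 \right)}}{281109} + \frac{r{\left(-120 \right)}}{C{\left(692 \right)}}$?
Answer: $- \frac{33324655}{281109} \approx -118.55$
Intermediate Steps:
$A{\left(h,S \right)} = S h^{2}$
$C{\left(B \right)} = 1$ ($C{\left(B \right)} = \frac{2 B}{2 B} = 2 B \frac{1}{2 B} = 1$)
$\frac{A{\left(155,17 \right)}}{281109} + \frac{r{\left(-120 \right)}}{C{\left(692 \right)}} = \frac{17 \cdot 155^{2}}{281109} - \frac{120}{1} = 17 \cdot 24025 \cdot \frac{1}{281109} - 120 = 408425 \cdot \frac{1}{281109} - 120 = \frac{408425}{281109} - 120 = - \frac{33324655}{281109}$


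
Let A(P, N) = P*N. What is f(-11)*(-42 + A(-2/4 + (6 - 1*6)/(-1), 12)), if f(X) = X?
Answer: 528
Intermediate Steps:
A(P, N) = N*P
f(-11)*(-42 + A(-2/4 + (6 - 1*6)/(-1), 12)) = -11*(-42 + 12*(-2/4 + (6 - 1*6)/(-1))) = -11*(-42 + 12*(-2*1/4 + (6 - 6)*(-1))) = -11*(-42 + 12*(-1/2 + 0*(-1))) = -11*(-42 + 12*(-1/2 + 0)) = -11*(-42 + 12*(-1/2)) = -11*(-42 - 6) = -11*(-48) = 528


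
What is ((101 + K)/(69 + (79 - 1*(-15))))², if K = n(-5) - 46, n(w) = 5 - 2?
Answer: 3364/26569 ≈ 0.12661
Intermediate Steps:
n(w) = 3
K = -43 (K = 3 - 46 = -43)
((101 + K)/(69 + (79 - 1*(-15))))² = ((101 - 43)/(69 + (79 - 1*(-15))))² = (58/(69 + (79 + 15)))² = (58/(69 + 94))² = (58/163)² = 3364/26569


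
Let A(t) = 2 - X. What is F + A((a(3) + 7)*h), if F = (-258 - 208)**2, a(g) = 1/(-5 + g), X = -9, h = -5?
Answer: 217167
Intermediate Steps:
F = 217156 (F = (-466)**2 = 217156)
A(t) = 11 (A(t) = 2 - 1*(-9) = 2 + 9 = 11)
F + A((a(3) + 7)*h) = 217156 + 11 = 217167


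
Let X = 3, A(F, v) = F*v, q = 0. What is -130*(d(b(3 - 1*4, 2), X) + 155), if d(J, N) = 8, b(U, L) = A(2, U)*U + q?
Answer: -21190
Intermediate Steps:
b(U, L) = 2*U² (b(U, L) = (2*U)*U + 0 = 2*U² + 0 = 2*U²)
-130*(d(b(3 - 1*4, 2), X) + 155) = -130*(8 + 155) = -130*163 = -21190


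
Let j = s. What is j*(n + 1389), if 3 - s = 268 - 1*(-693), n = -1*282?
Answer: -1060506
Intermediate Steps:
n = -282
s = -958 (s = 3 - (268 - 1*(-693)) = 3 - (268 + 693) = 3 - 1*961 = 3 - 961 = -958)
j = -958
j*(n + 1389) = -958*(-282 + 1389) = -958*1107 = -1060506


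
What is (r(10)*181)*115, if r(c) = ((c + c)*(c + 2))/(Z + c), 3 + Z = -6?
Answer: 4995600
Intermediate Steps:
Z = -9 (Z = -3 - 6 = -9)
r(c) = 2*c*(2 + c)/(-9 + c) (r(c) = ((c + c)*(c + 2))/(-9 + c) = ((2*c)*(2 + c))/(-9 + c) = (2*c*(2 + c))/(-9 + c) = 2*c*(2 + c)/(-9 + c))
(r(10)*181)*115 = ((2*10*(2 + 10)/(-9 + 10))*181)*115 = ((2*10*12/1)*181)*115 = ((2*10*1*12)*181)*115 = (240*181)*115 = 43440*115 = 4995600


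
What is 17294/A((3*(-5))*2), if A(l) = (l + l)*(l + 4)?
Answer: 8647/780 ≈ 11.086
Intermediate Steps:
A(l) = 2*l*(4 + l) (A(l) = (2*l)*(4 + l) = 2*l*(4 + l))
17294/A((3*(-5))*2) = 17294/((2*((3*(-5))*2)*(4 + (3*(-5))*2))) = 17294/((2*(-15*2)*(4 - 15*2))) = 17294/((2*(-30)*(4 - 30))) = 17294/((2*(-30)*(-26))) = 17294/1560 = 17294*(1/1560) = 8647/780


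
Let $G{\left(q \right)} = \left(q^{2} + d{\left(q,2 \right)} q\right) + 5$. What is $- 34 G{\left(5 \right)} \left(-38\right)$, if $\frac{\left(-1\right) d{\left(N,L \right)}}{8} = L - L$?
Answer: $38760$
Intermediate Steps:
$d{\left(N,L \right)} = 0$ ($d{\left(N,L \right)} = - 8 \left(L - L\right) = \left(-8\right) 0 = 0$)
$G{\left(q \right)} = 5 + q^{2}$ ($G{\left(q \right)} = \left(q^{2} + 0 q\right) + 5 = \left(q^{2} + 0\right) + 5 = q^{2} + 5 = 5 + q^{2}$)
$- 34 G{\left(5 \right)} \left(-38\right) = - 34 \left(5 + 5^{2}\right) \left(-38\right) = - 34 \left(5 + 25\right) \left(-38\right) = \left(-34\right) 30 \left(-38\right) = \left(-1020\right) \left(-38\right) = 38760$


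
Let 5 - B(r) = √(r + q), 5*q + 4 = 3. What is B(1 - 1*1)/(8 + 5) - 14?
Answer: -177/13 - I*√5/65 ≈ -13.615 - 0.034401*I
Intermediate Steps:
q = -⅕ (q = -⅘ + (⅕)*3 = -⅘ + ⅗ = -⅕ ≈ -0.20000)
B(r) = 5 - √(-⅕ + r) (B(r) = 5 - √(r - ⅕) = 5 - √(-⅕ + r))
B(1 - 1*1)/(8 + 5) - 14 = (5 - √(-5 + 25*(1 - 1*1))/5)/(8 + 5) - 14 = (5 - √(-5 + 25*(1 - 1))/5)/13 - 14 = (5 - √(-5 + 25*0)/5)/13 - 14 = (5 - √(-5 + 0)/5)/13 - 14 = (5 - I*√5/5)/13 - 14 = (5/13 - I*√5/65) - 14 = -177/13 - I*√5/65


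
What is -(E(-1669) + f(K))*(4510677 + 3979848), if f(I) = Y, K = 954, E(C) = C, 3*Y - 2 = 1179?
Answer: 10828249550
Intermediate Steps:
Y = 1181/3 (Y = 2/3 + (1/3)*1179 = 2/3 + 393 = 1181/3 ≈ 393.67)
f(I) = 1181/3
-(E(-1669) + f(K))*(4510677 + 3979848) = -(-1669 + 1181/3)*(4510677 + 3979848) = -(-3826)*8490525/3 = -1*(-10828249550) = 10828249550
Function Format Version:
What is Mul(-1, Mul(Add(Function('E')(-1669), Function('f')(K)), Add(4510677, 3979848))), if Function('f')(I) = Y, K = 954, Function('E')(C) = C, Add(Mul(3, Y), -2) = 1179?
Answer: 10828249550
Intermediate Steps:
Y = Rational(1181, 3) (Y = Add(Rational(2, 3), Mul(Rational(1, 3), 1179)) = Add(Rational(2, 3), 393) = Rational(1181, 3) ≈ 393.67)
Function('f')(I) = Rational(1181, 3)
Mul(-1, Mul(Add(Function('E')(-1669), Function('f')(K)), Add(4510677, 3979848))) = Mul(-1, Mul(Add(-1669, Rational(1181, 3)), Add(4510677, 3979848))) = Mul(-1, Mul(Rational(-3826, 3), 8490525)) = Mul(-1, -10828249550) = 10828249550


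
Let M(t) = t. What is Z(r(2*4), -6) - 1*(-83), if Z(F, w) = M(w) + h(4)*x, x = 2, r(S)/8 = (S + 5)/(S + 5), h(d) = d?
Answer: 85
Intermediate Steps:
r(S) = 8 (r(S) = 8*((S + 5)/(S + 5)) = 8*((5 + S)/(5 + S)) = 8*1 = 8)
Z(F, w) = 8 + w (Z(F, w) = w + 4*2 = w + 8 = 8 + w)
Z(r(2*4), -6) - 1*(-83) = (8 - 6) - 1*(-83) = 2 + 83 = 85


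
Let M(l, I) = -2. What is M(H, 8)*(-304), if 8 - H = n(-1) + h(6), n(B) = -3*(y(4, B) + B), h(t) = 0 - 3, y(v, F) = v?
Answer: 608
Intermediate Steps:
h(t) = -3
n(B) = -12 - 3*B (n(B) = -3*(4 + B) = -12 - 3*B)
H = 20 (H = 8 - ((-12 - 3*(-1)) - 3) = 8 - ((-12 + 3) - 3) = 8 - (-9 - 3) = 8 - 1*(-12) = 8 + 12 = 20)
M(H, 8)*(-304) = -2*(-304) = 608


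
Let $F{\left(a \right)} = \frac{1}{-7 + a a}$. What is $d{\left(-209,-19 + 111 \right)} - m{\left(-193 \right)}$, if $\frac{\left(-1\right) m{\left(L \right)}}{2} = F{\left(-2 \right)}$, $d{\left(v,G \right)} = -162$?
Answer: $- \frac{488}{3} \approx -162.67$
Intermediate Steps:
$F{\left(a \right)} = \frac{1}{-7 + a^{2}}$
$m{\left(L \right)} = \frac{2}{3}$ ($m{\left(L \right)} = - \frac{2}{-7 + \left(-2\right)^{2}} = - \frac{2}{-7 + 4} = - \frac{2}{-3} = \left(-2\right) \left(- \frac{1}{3}\right) = \frac{2}{3}$)
$d{\left(-209,-19 + 111 \right)} - m{\left(-193 \right)} = -162 - \frac{2}{3} = - \frac{488}{3}$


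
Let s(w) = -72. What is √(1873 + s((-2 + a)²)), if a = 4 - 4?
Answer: √1801 ≈ 42.438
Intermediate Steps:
a = 0
√(1873 + s((-2 + a)²)) = √(1873 - 72) = √1801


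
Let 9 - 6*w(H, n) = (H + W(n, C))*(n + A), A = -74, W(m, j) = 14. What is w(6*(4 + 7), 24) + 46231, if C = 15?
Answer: 281395/6 ≈ 46899.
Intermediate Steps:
w(H, n) = 3/2 - (-74 + n)*(14 + H)/6 (w(H, n) = 3/2 - (H + 14)*(n - 74)/6 = 3/2 - (14 + H)*(-74 + n)/6 = 3/2 - (-74 + n)*(14 + H)/6)
w(6*(4 + 7), 24) + 46231 = (1045/6 - 7/3*24 + 37*(6*(4 + 7))/3 - ⅙*6*(4 + 7)*24) + 46231 = (1045/6 - 56 + 37*(6*11)/3 - ⅙*6*11*24) + 46231 = (1045/6 - 56 + (37/3)*66 - ⅙*66*24) + 46231 = (1045/6 - 56 + 814 - 264) + 46231 = 4009/6 + 46231 = 281395/6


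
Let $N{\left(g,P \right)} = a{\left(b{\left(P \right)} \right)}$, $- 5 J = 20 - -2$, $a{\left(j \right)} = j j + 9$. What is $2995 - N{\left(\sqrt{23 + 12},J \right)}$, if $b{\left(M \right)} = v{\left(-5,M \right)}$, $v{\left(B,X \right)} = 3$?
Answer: $2977$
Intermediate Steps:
$b{\left(M \right)} = 3$
$a{\left(j \right)} = 9 + j^{2}$ ($a{\left(j \right)} = j^{2} + 9 = 9 + j^{2}$)
$J = - \frac{22}{5}$ ($J = - \frac{20 - -2}{5} = - \frac{20 + 2}{5} = \left(- \frac{1}{5}\right) 22 = - \frac{22}{5} \approx -4.4$)
$N{\left(g,P \right)} = 18$ ($N{\left(g,P \right)} = 9 + 3^{2} = 9 + 9 = 18$)
$2995 - N{\left(\sqrt{23 + 12},J \right)} = 2995 - 18 = 2977$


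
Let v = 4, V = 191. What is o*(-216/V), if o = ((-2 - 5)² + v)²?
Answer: -606744/191 ≈ -3176.7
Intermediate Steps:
o = 2809 (o = ((-2 - 5)² + 4)² = ((-7)² + 4)² = (49 + 4)² = 53² = 2809)
o*(-216/V) = 2809*(-216/191) = -606744/191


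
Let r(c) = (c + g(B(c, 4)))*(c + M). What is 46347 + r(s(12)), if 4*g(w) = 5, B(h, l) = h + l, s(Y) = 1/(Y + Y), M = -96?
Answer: 26624479/576 ≈ 46223.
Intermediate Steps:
s(Y) = 1/(2*Y)
g(w) = 5/4 (g(w) = (¼)*5 = 5/4)
r(c) = (-96 + c)*(5/4 + c) (r(c) = (c + 5/4)*(c - 96) = (5/4 + c)*(-96 + c) = (-96 + c)*(5/4 + c))
46347 + r(s(12)) = 46347 + (-120 + ((½)/12)² - 379/(8*12)) = 46347 + (-120 + ((½)*(1/12))² - 379/(8*12)) = 46347 + (-120 + (1/24)² - 379/4*1/24) = 46347 + (-120 + 1/576 - 379/96) = 46347 - 71393/576 = 26624479/576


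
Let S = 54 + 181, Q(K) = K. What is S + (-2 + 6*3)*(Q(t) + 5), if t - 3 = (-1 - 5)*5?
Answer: -117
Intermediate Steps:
t = -27 (t = 3 + (-1 - 5)*5 = 3 - 6*5 = 3 - 30 = -27)
S = 235
S + (-2 + 6*3)*(Q(t) + 5) = 235 + (-2 + 6*3)*(-27 + 5) = 235 + (-2 + 18)*(-22) = 235 + 16*(-22) = 235 - 352 = -117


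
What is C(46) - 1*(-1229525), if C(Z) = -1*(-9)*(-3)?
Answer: 1229498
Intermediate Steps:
C(Z) = -27 (C(Z) = 9*(-3) = -27)
C(46) - 1*(-1229525) = -27 - 1*(-1229525) = -27 + 1229525 = 1229498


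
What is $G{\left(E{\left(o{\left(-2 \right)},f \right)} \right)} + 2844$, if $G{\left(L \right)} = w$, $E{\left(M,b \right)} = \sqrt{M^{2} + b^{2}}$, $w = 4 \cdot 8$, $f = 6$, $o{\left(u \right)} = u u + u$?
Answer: $2876$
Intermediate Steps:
$o{\left(u \right)} = u + u^{2}$ ($o{\left(u \right)} = u^{2} + u = u + u^{2}$)
$w = 32$
$G{\left(L \right)} = 32$
$G{\left(E{\left(o{\left(-2 \right)},f \right)} \right)} + 2844 = 32 + 2844 = 2876$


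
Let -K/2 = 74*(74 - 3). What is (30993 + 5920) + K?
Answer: 26405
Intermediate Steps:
K = -10508 (K = -148*(74 - 3) = -148*71 = -2*5254 = -10508)
(30993 + 5920) + K = (30993 + 5920) - 10508 = 36913 - 10508 = 26405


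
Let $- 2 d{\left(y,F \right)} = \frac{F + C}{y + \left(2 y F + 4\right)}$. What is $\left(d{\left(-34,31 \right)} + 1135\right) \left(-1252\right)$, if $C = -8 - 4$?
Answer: $- \frac{1519076327}{1069} \approx -1.421 \cdot 10^{6}$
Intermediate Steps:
$C = -12$ ($C = -8 - 4 = -12$)
$d{\left(y,F \right)} = - \frac{-12 + F}{2 \left(4 + y + 2 F y\right)}$ ($d{\left(y,F \right)} = - \frac{\left(F - 12\right) \frac{1}{y + \left(2 y F + 4\right)}}{2} = - \frac{\left(-12 + F\right) \frac{1}{y + \left(2 F y + 4\right)}}{2} = - \frac{\left(-12 + F\right) \frac{1}{y + \left(4 + 2 F y\right)}}{2} = - \frac{\left(-12 + F\right) \frac{1}{4 + y + 2 F y}}{2} = - \frac{\frac{1}{4 + y + 2 F y} \left(-12 + F\right)}{2} = - \frac{-12 + F}{2 \left(4 + y + 2 F y\right)}$)
$\left(d{\left(-34,31 \right)} + 1135\right) \left(-1252\right) = \left(\frac{12 - 31}{2 \left(4 - 34 + 2 \cdot 31 \left(-34\right)\right)} + 1135\right) \left(-1252\right) = \left(\frac{12 - 31}{2 \left(4 - 34 - 2108\right)} + 1135\right) \left(-1252\right) = \left(\frac{1}{2} \frac{1}{-2138} \left(-19\right) + 1135\right) \left(-1252\right) = \left(\frac{1}{2} \left(- \frac{1}{2138}\right) \left(-19\right) + 1135\right) \left(-1252\right) = \left(\frac{19}{4276} + 1135\right) \left(-1252\right) = \frac{4853279}{4276} \left(-1252\right) = - \frac{1519076327}{1069}$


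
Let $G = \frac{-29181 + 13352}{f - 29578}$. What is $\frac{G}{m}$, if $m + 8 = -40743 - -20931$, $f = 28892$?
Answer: $- \frac{15829}{13596520} \approx -0.0011642$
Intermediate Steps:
$m = -19820$ ($m = -8 - 19812 = -19820$)
$G = \frac{15829}{686}$ ($G = \frac{-29181 + 13352}{28892 - 29578} = - \frac{15829}{-686} = \left(-15829\right) \left(- \frac{1}{686}\right) = \frac{15829}{686} \approx 23.074$)
$\frac{G}{m} = \frac{15829}{686 \left(-19820\right)} = \frac{15829}{686} \left(- \frac{1}{19820}\right) = - \frac{15829}{13596520}$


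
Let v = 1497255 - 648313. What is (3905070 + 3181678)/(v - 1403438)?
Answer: -1771687/138624 ≈ -12.781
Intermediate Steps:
v = 848942
(3905070 + 3181678)/(v - 1403438) = (3905070 + 3181678)/(848942 - 1403438) = 7086748/(-554496) = 7086748*(-1/554496) = -1771687/138624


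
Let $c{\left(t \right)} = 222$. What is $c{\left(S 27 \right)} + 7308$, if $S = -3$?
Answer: $7530$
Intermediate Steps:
$c{\left(S 27 \right)} + 7308 = 222 + 7308 = 7530$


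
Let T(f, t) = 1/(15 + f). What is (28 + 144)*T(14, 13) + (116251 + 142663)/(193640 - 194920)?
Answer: -3644173/18560 ≈ -196.35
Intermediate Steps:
(28 + 144)*T(14, 13) + (116251 + 142663)/(193640 - 194920) = (28 + 144)/(15 + 14) + (116251 + 142663)/(193640 - 194920) = 172/29 + 258914/(-1280) = 172*(1/29) + 258914*(-1/1280) = 172/29 - 129457/640 = -3644173/18560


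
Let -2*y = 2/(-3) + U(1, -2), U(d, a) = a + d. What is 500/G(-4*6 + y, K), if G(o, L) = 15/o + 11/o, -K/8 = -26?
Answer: -17375/39 ≈ -445.51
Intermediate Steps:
y = 5/6 (y = -(2/(-3) + (-2 + 1))/2 = -(2*(-1/3) - 1)/2 = -(-2/3 - 1)/2 = -1/2*(-5/3) = 5/6 ≈ 0.83333)
K = 208 (K = -8*(-26) = 208)
G(o, L) = 26/o
500/G(-4*6 + y, K) = 500/((26/(-4*6 + 5/6))) = 500/((26/(-24 + 5/6))) = 500/((26/(-139/6))) = 500/((26*(-6/139))) = 500/(-156/139) = 500*(-139/156) = -17375/39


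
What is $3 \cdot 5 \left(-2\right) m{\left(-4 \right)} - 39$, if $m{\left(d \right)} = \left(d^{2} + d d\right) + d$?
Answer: $-879$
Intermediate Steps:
$m{\left(d \right)} = d + 2 d^{2}$ ($m{\left(d \right)} = \left(d^{2} + d^{2}\right) + d = 2 d^{2} + d = d + 2 d^{2}$)
$3 \cdot 5 \left(-2\right) m{\left(-4 \right)} - 39 = 3 \cdot 5 \left(-2\right) \left(- 4 \left(1 + 2 \left(-4\right)\right)\right) - 39 = 15 \left(-2\right) \left(- 4 \left(1 - 8\right)\right) - 39 = - 30 \left(\left(-4\right) \left(-7\right)\right) - 39 = \left(-30\right) 28 - 39 = -840 - 39 = -879$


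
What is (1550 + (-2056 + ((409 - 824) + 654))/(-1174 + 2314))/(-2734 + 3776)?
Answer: 1765183/1187880 ≈ 1.4860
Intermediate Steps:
(1550 + (-2056 + ((409 - 824) + 654))/(-1174 + 2314))/(-2734 + 3776) = (1550 + (-2056 + (-415 + 654))/1140)/1042 = (1550 + (-2056 + 239)*(1/1140))*(1/1042) = (1550 - 1817*1/1140)*(1/1042) = (1550 - 1817/1140)*(1/1042) = (1765183/1140)*(1/1042) = 1765183/1187880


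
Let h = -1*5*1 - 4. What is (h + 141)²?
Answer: 17424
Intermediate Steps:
h = -9 (h = -5*1 - 4 = -5 - 4 = -9)
(h + 141)² = (-9 + 141)² = 132² = 17424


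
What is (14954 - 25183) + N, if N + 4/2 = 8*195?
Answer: -8671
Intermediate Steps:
N = 1558 (N = -2 + 8*195 = -2 + 1560 = 1558)
(14954 - 25183) + N = (14954 - 25183) + 1558 = -10229 + 1558 = -8671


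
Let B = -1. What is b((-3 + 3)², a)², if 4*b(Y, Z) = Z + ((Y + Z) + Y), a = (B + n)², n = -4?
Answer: 625/4 ≈ 156.25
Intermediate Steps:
a = 25 (a = (-1 - 4)² = (-5)² = 25)
b(Y, Z) = Y/2 + Z/2 (b(Y, Z) = (Z + ((Y + Z) + Y))/4 = (Z + (Z + 2*Y))/4 = (2*Y + 2*Z)/4 = Y/2 + Z/2)
b((-3 + 3)², a)² = ((-3 + 3)²/2 + (½)*25)² = ((½)*0² + 25/2)² = ((½)*0 + 25/2)² = (0 + 25/2)² = (25/2)² = 625/4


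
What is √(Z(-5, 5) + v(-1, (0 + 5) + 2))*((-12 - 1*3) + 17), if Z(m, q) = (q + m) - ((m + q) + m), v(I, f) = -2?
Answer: 2*√3 ≈ 3.4641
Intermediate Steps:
Z(m, q) = -m (Z(m, q) = (m + q) - (q + 2*m) = (m + q) + (-q - 2*m) = -m)
√(Z(-5, 5) + v(-1, (0 + 5) + 2))*((-12 - 1*3) + 17) = √(-1*(-5) - 2)*((-12 - 1*3) + 17) = √(5 - 2)*((-12 - 3) + 17) = √3*(-15 + 17) = √3*2 = 2*√3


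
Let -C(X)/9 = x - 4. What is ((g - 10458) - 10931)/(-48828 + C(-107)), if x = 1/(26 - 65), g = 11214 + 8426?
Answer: 689/19221 ≈ 0.035846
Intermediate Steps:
g = 19640
x = -1/39 (x = 1/(-39) = -1/39 ≈ -0.025641)
C(X) = 471/13 (C(X) = -9*(-1/39 - 4) = -9*(-157/39) = 471/13)
((g - 10458) - 10931)/(-48828 + C(-107)) = ((19640 - 10458) - 10931)/(-48828 + 471/13) = (9182 - 10931)/(-634293/13) = -1749*(-13/634293) = 689/19221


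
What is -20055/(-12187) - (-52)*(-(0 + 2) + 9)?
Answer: 636589/1741 ≈ 365.65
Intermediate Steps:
-20055/(-12187) - (-52)*(-(0 + 2) + 9) = -20055*(-1/12187) - (-52)*(-1*2 + 9) = 2865/1741 - (-52)*(-2 + 9) = 2865/1741 - (-52)*7 = 2865/1741 - 1*(-364) = 2865/1741 + 364 = 636589/1741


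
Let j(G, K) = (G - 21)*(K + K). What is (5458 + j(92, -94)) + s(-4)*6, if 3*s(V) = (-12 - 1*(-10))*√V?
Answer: -7890 - 8*I ≈ -7890.0 - 8.0*I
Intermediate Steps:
j(G, K) = 2*K*(-21 + G) (j(G, K) = (-21 + G)*(2*K) = 2*K*(-21 + G))
s(V) = -2*√V/3 (s(V) = ((-12 - 1*(-10))*√V)/3 = ((-12 + 10)*√V)/3 = (-2*√V)/3 = -2*√V/3)
(5458 + j(92, -94)) + s(-4)*6 = (5458 + 2*(-94)*(-21 + 92)) - 4*I/3*6 = (5458 + 2*(-94)*71) - 4*I/3*6 = (5458 - 13348) - 4*I/3*6 = -7890 - 8*I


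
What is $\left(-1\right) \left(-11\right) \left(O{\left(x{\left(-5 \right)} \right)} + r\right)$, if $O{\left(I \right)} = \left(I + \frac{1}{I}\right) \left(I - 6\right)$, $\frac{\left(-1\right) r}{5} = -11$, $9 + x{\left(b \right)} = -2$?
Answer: $2679$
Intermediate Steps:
$x{\left(b \right)} = -11$ ($x{\left(b \right)} = -9 - 2 = -11$)
$r = 55$ ($r = \left(-5\right) \left(-11\right) = 55$)
$O{\left(I \right)} = \left(-6 + I\right) \left(I + \frac{1}{I}\right)$ ($O{\left(I \right)} = \left(I + \frac{1}{I}\right) \left(-6 + I\right) = \left(-6 + I\right) \left(I + \frac{1}{I}\right)$)
$\left(-1\right) \left(-11\right) \left(O{\left(x{\left(-5 \right)} \right)} + r\right) = \left(-1\right) \left(-11\right) \left(\left(1 + \left(-11\right)^{2} - -66 - \frac{6}{-11}\right) + 55\right) = 11 \left(\left(1 + 121 + 66 - - \frac{6}{11}\right) + 55\right) = 11 \left(\left(1 + 121 + 66 + \frac{6}{11}\right) + 55\right) = 11 \left(\frac{2074}{11} + 55\right) = 11 \cdot \frac{2679}{11} = 2679$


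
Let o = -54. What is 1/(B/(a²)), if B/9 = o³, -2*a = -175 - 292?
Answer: -218089/5668704 ≈ -0.038472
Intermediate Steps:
a = 467/2 (a = -(-175 - 292)/2 = -½*(-467) = 467/2 ≈ 233.50)
B = -1417176 (B = 9*(-54)³ = 9*(-157464) = -1417176)
1/(B/(a²)) = 1/(-1417176/((467/2)²)) = 1/(-1417176/218089/4) = 1/(-1417176*4/218089) = 1/(-5668704/218089) = -218089/5668704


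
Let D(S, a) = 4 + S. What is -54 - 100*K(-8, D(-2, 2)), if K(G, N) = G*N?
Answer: 1546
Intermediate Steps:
-54 - 100*K(-8, D(-2, 2)) = -54 - (-800)*(4 - 2) = -54 - (-800)*2 = -54 - 100*(-16) = -54 + 1600 = 1546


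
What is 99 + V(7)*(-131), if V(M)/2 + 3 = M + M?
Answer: -2783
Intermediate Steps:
V(M) = -6 + 4*M (V(M) = -6 + 2*(M + M) = -6 + 2*(2*M) = -6 + 4*M)
99 + V(7)*(-131) = 99 + (-6 + 4*7)*(-131) = 99 + (-6 + 28)*(-131) = 99 + 22*(-131) = 99 - 2882 = -2783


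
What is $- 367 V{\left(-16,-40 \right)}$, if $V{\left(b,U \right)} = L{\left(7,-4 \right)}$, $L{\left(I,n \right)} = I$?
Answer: $-2569$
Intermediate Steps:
$V{\left(b,U \right)} = 7$
$- 367 V{\left(-16,-40 \right)} = - 367 \cdot 7 = \left(-1\right) 2569 = -2569$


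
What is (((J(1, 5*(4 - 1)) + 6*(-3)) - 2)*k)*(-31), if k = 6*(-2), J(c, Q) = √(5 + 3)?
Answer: -7440 + 744*√2 ≈ -6387.8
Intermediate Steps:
J(c, Q) = 2*√2 (J(c, Q) = √8 = 2*√2)
k = -12
(((J(1, 5*(4 - 1)) + 6*(-3)) - 2)*k)*(-31) = (((2*√2 + 6*(-3)) - 2)*(-12))*(-31) = (((2*√2 - 18) - 2)*(-12))*(-31) = (((-18 + 2*√2) - 2)*(-12))*(-31) = ((-20 + 2*√2)*(-12))*(-31) = (240 - 24*√2)*(-31) = -7440 + 744*√2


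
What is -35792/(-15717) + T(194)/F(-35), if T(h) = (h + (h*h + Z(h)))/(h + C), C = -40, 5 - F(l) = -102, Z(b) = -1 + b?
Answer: 1187388067/258984726 ≈ 4.5848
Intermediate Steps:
F(l) = 107 (F(l) = 5 - 1*(-102) = 5 + 102 = 107)
T(h) = (-1 + h**2 + 2*h)/(-40 + h) (T(h) = (h + (h*h + (-1 + h)))/(h - 40) = (h + (h**2 + (-1 + h)))/(-40 + h) = (h + (-1 + h + h**2))/(-40 + h) = (-1 + h**2 + 2*h)/(-40 + h))
-35792/(-15717) + T(194)/F(-35) = -35792/(-15717) + ((-1 + 194**2 + 2*194)/(-40 + 194))/107 = -35792*(-1/15717) + ((-1 + 37636 + 388)/154)*(1/107) = 35792/15717 + ((1/154)*38023)*(1/107) = 35792/15717 + (38023/154)*(1/107) = 35792/15717 + 38023/16478 = 1187388067/258984726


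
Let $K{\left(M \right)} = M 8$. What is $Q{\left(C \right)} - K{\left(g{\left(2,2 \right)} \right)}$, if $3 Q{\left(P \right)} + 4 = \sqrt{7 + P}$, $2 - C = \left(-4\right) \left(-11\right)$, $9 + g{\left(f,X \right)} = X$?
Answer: $\frac{164}{3} + \frac{i \sqrt{35}}{3} \approx 54.667 + 1.972 i$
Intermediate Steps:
$g{\left(f,X \right)} = -9 + X$
$K{\left(M \right)} = 8 M$
$C = -42$ ($C = 2 - \left(-4\right) \left(-11\right) = 2 - 44 = -42$)
$Q{\left(P \right)} = - \frac{4}{3} + \frac{\sqrt{7 + P}}{3}$
$Q{\left(C \right)} - K{\left(g{\left(2,2 \right)} \right)} = \left(- \frac{4}{3} + \frac{\sqrt{7 - 42}}{3}\right) - 8 \left(-9 + 2\right) = \left(- \frac{4}{3} + \frac{\sqrt{-35}}{3}\right) - 8 \left(-7\right) = \left(- \frac{4}{3} + \frac{i \sqrt{35}}{3}\right) - -56 = \left(- \frac{4}{3} + \frac{i \sqrt{35}}{3}\right) + 56 = \frac{164}{3} + \frac{i \sqrt{35}}{3}$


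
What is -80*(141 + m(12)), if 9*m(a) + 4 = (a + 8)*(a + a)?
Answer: -139600/9 ≈ -15511.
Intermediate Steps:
m(a) = -4/9 + 2*a*(8 + a)/9 (m(a) = -4/9 + ((a + 8)*(a + a))/9 = -4/9 + ((8 + a)*(2*a))/9 = -4/9 + (2*a*(8 + a))/9 = -4/9 + 2*a*(8 + a)/9)
-80*(141 + m(12)) = -80*(141 + (-4/9 + (2/9)*12**2 + (16/9)*12)) = -80*(141 + (-4/9 + (2/9)*144 + 64/3)) = -80*(141 + (-4/9 + 32 + 64/3)) = -80*(141 + 476/9) = -80*1745/9 = -139600/9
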